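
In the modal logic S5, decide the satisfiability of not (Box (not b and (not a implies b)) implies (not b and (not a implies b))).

1. not (Box (not b and (not a implies b)) implies (not b and (not a implies b))), u
2. Box (not b and (not a implies b)), u
3. not (not b and (not a implies b)), u
4. not b and (not a implies b), u
5. not b, u
6. not a implies b, u
7. not (not a implies b), u
8. not a, u
9. b, u
Accessibility: uRu
Branch closes: b and not b both at u.
(One branch shown.) All branches close.

Unsatisfiable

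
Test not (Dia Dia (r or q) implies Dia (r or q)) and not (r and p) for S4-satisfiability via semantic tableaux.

Unsatisfiable

1. not (Dia Dia (r or q) implies Dia (r or q)) and not (r and p), u
2. not (Dia Dia (r or q) implies Dia (r or q)), u
3. not (r and p), u
4. Dia Dia (r or q), u
5. not Dia (r or q), u
6. not (r or q), u
7. not r, u
8. not q, u
9. not p, u
10. Dia (r or q), v
11. not (r or q), v
12. not r, v
13. not q, v
14. r or q, w
15. not (r or q), w
16. not r, w
17. not q, w
18. q, w
Accessibility: uRu, uRv, uRw, vRv, vRw, wRw
Branch closes: q and not q both at w.
All branches of the tableau close; one closing branch shown above.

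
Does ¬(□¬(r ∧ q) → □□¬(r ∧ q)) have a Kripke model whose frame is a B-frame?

1. ¬(□¬(r ∧ q) → □□¬(r ∧ q)), u
2. □¬(r ∧ q), u
3. ¬□□¬(r ∧ q), u
4. ¬(r ∧ q), u
5. ¬q, u
6. ¬□¬(r ∧ q), v
7. ¬(r ∧ q), v
8. ¬q, v
9. r ∧ q, w
10. r, w
11. q, w
Accessibility: uRu, uRv, vRu, vRv, vRw, wRv, wRw

Satisfiable (open branch found)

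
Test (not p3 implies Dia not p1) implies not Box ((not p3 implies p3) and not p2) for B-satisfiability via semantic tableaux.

1. (not p3 implies Dia not p1) implies not Box ((not p3 implies p3) and not p2), w0
2. not Box ((not p3 implies p3) and not p2), w0   [implies-rule on 1 (branches; this branch)]
3. not ((not p3 implies p3) and not p2), w1   [neg-Box-rule on 2: fresh world w1, w0Rw1]
4. p2, w1   [neg-and-rule on 3 (branches; this branch)]
Accessibility: w0Rw0, w0Rw1, w1Rw0, w1Rw1

Yes, satisfiable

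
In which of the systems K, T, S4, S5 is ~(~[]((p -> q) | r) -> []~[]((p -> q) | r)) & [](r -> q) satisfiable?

S5-tableau for the formula:
1. ~(~[]((p -> q) | r) -> []~[]((p -> q) | r)) & [](r -> q), u
2. ~(~[]((p -> q) | r) -> []~[]((p -> q) | r)), u
3. [](r -> q), u
4. ~[]((p -> q) | r), u
5. ~[]~[]((p -> q) | r), u
6. r -> q, u
7. q, u
8. ~((p -> q) | r), v
9. ~(p -> q), v
10. ~r, v
11. p, v
12. ~q, v
13. r -> q, v
14. []((p -> q) | r), w
15. r -> q, w
16. (p -> q) | r, u
17. (p -> q) | r, v
18. (p -> q) | r, w
19. q, w
20. p -> q, u
21. p -> q, v
22. r, w
23. q, v
Accessibility: uRu, uRv, uRw, vRu, vRv, vRw, wRu, wRv, wRw
Branch closes: q and ~q both at v.
Every branch closes (one shown): unsatisfiable in S5.
S4-tableau for the formula:
1. ~(~[]((p -> q) | r) -> []~[]((p -> q) | r)) & [](r -> q), u
2. ~(~[]((p -> q) | r) -> []~[]((p -> q) | r)), u
3. [](r -> q), u
4. ~[]((p -> q) | r), u
5. ~[]~[]((p -> q) | r), u
6. r -> q, u
7. q, u
8. ~((p -> q) | r), v
9. ~(p -> q), v
10. ~r, v
11. p, v
12. ~q, v
13. r -> q, v
14. []((p -> q) | r), w
15. r -> q, w
16. (p -> q) | r, w
17. q, w
18. r, w
Accessibility: uRu, uRv, uRw, vRv, wRw
Complete open branch: satisfiable in S4, hence also in K, T (this S4-model is also a K-model and a T-model).

K, T, S4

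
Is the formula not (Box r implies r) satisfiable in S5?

1. not (Box r implies r), u
2. Box r, u   [neg-implies-rule on 1]
3. not r, u   [neg-implies-rule on 1]
4. r, u   [Box-rule on 2 via uRu]
Accessibility: uRu
Branch closes: r and not r both at u.
All branches of the tableau close; one closing branch shown above.

Unsatisfiable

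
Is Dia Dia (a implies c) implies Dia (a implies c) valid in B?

Invalid (countermodel exists)

Tableau for the negation not (Dia Dia (a implies c) implies Dia (a implies c)):
1. not (Dia Dia (a implies c) implies Dia (a implies c)), u
2. Dia Dia (a implies c), u
3. not Dia (a implies c), u
4. not (a implies c), u
5. a, u
6. not c, u
7. Dia (a implies c), v
8. not (a implies c), v
9. a, v
10. not c, v
11. a implies c, w
12. c, w
Accessibility: uRu, uRv, vRu, vRv, vRw, wRv, wRw
The negation has an open branch (countermodel exists).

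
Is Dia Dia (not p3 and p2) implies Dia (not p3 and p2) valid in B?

Tableau for the negation not (Dia Dia (not p3 and p2) implies Dia (not p3 and p2)):
1. not (Dia Dia (not p3 and p2) implies Dia (not p3 and p2)), w0
2. Dia Dia (not p3 and p2), w0   [neg-implies-rule on 1]
3. not Dia (not p3 and p2), w0   [neg-implies-rule on 1]
4. not (not p3 and p2), w0   [neg-Dia-rule on 3 via w0Rw0]
5. not p2, w0   [neg-and-rule on 4 (branches; this branch)]
6. Dia (not p3 and p2), w1   [Dia-rule on 2: fresh world w1, w0Rw1]
7. not (not p3 and p2), w1   [neg-Dia-rule on 3 via w0Rw1]
8. not p2, w1   [neg-and-rule on 7 (branches; this branch)]
9. not p3 and p2, w2   [Dia-rule on 6: fresh world w2, w1Rw2]
10. not p3, w2   [and-rule on 9]
11. p2, w2   [and-rule on 9]
Accessibility: w0Rw0, w0Rw1, w1Rw0, w1Rw1, w1Rw2, w2Rw1, w2Rw2
The negation has an open branch (countermodel exists).

No, not valid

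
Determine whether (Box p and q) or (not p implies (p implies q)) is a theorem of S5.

Yes, valid

Tableau for the negation not ((Box p and q) or (not p implies (p implies q))):
1. not ((Box p and q) or (not p implies (p implies q))), 0
2. not (Box p and q), 0
3. not (not p implies (p implies q)), 0
4. not p, 0
5. not (p implies q), 0
6. p, 0
7. not q, 0
Accessibility: 0R0
Branch closes: p and not p both at 0.
All branches of the negation close; one closing branch shown above.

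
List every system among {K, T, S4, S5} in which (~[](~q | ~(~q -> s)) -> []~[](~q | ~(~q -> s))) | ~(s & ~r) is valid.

S5-tableau for the negation ~((~[](~q | ~(~q -> s)) -> []~[](~q | ~(~q -> s))) | ~(s & ~r)):
1. ~((~[](~q | ~(~q -> s)) -> []~[](~q | ~(~q -> s))) | ~(s & ~r)), u
2. ~(~[](~q | ~(~q -> s)) -> []~[](~q | ~(~q -> s))), u   [~|-rule on 1]
3. s & ~r, u   [~|-rule on 1]
4. ~[](~q | ~(~q -> s)), u   [~->-rule on 2]
5. ~[]~[](~q | ~(~q -> s)), u   [~->-rule on 2]
6. s, u   [&-rule on 3]
7. ~r, u   [&-rule on 3]
8. ~(~q | ~(~q -> s)), v   [~[]-rule on 4: fresh world v, uRv]
9. q, v   [~|-rule on 8]
10. ~q -> s, v   [~|-rule on 8]
11. s, v   [->-rule on 10 (branches; this branch)]
12. [](~q | ~(~q -> s)), w   [~[]-rule on 5: fresh world w, uRw]
13. ~q | ~(~q -> s), u   [[]-rule on 12 via wRu]
14. ~q | ~(~q -> s), v   [[]-rule on 12 via wRv]
15. ~q | ~(~q -> s), w   [[]-rule on 12 via wRw]
16. ~q, u   [|-rule on 13 (branches; this branch)]
17. ~(~q -> s), v   [|-rule on 14 (branches; this branch)]
18. ~q, v   [~->-rule on 17]
19. ~s, v   [~->-rule on 17]
Accessibility: uRu, uRv, uRw, vRu, vRv, vRw, wRu, wRv, wRw
Branch closes: q and ~q both at v.
Every branch closes (one shown): valid in S5.
S4-tableau for the negation ~((~[](~q | ~(~q -> s)) -> []~[](~q | ~(~q -> s))) | ~(s & ~r)):
1. ~((~[](~q | ~(~q -> s)) -> []~[](~q | ~(~q -> s))) | ~(s & ~r)), u
2. ~(~[](~q | ~(~q -> s)) -> []~[](~q | ~(~q -> s))), u   [~|-rule on 1]
3. s & ~r, u   [~|-rule on 1]
4. ~[](~q | ~(~q -> s)), u   [~->-rule on 2]
5. ~[]~[](~q | ~(~q -> s)), u   [~->-rule on 2]
6. s, u   [&-rule on 3]
7. ~r, u   [&-rule on 3]
8. ~(~q | ~(~q -> s)), v   [~[]-rule on 4: fresh world v, uRv]
9. q, v   [~|-rule on 8]
10. ~q -> s, v   [~|-rule on 8]
11. s, v   [->-rule on 10 (branches; this branch)]
12. [](~q | ~(~q -> s)), w   [~[]-rule on 5: fresh world w, uRw]
13. ~q | ~(~q -> s), w   [[]-rule on 12 via wRw]
14. ~(~q -> s), w   [|-rule on 13 (branches; this branch)]
15. ~q, w   [~->-rule on 14]
16. ~s, w   [~->-rule on 14]
Accessibility: uRu, uRv, uRw, vRv, wRw
Complete open branch: countermodel on an S4-frame, so not valid in S4, nor in K, T (the same frame is also a K-frame and a T-frame).

S5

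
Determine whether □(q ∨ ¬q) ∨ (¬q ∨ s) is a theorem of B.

Valid

Tableau for the negation ¬(□(q ∨ ¬q) ∨ (¬q ∨ s)):
1. ¬(□(q ∨ ¬q) ∨ (¬q ∨ s)), u
2. ¬□(q ∨ ¬q), u
3. ¬(¬q ∨ s), u
4. q, u
5. ¬s, u
6. ¬(q ∨ ¬q), v
7. ¬q, v
8. q, v
Accessibility: uRu, uRv, vRu, vRv
Branch closes: q and ¬q both at v.
Every branch of the negation's tableau closes; the branch above is one of them.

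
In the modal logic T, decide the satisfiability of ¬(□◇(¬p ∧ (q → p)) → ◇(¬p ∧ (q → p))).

Unsatisfiable

1. ¬(□◇(¬p ∧ (q → p)) → ◇(¬p ∧ (q → p))), u
2. □◇(¬p ∧ (q → p)), u
3. ¬◇(¬p ∧ (q → p)), u
4. ◇(¬p ∧ (q → p)), u
5. ¬(¬p ∧ (q → p)), u
6. ¬(q → p), u
7. q, u
8. ¬p, u
9. ¬p ∧ (q → p), v
10. ¬p, v
11. q → p, v
12. ◇(¬p ∧ (q → p)), v
13. ¬(¬p ∧ (q → p)), v
14. ¬q, v
15. ¬(q → p), v
16. q, v
Accessibility: uRu, uRv, vRv
Branch closes: q and ¬q both at v.
Every branch closes; the branch above is one of them.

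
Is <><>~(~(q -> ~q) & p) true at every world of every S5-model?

Not valid

Tableau for the negation ~<><>~(~(q -> ~q) & p):
1. ~<><>~(~(q -> ~q) & p), w0
2. ~<>~(~(q -> ~q) & p), w0
3. ~(q -> ~q) & p, w0
4. ~(q -> ~q), w0
5. p, w0
6. q, w0
Accessibility: w0Rw0
The negation has an open branch (countermodel exists).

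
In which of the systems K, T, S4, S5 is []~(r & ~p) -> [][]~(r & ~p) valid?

S4, S5

S4-tableau for the negation ~([]~(r & ~p) -> [][]~(r & ~p)):
1. ~([]~(r & ~p) -> [][]~(r & ~p)), w0
2. []~(r & ~p), w0
3. ~[][]~(r & ~p), w0
4. ~(r & ~p), w0
5. p, w0
6. ~[]~(r & ~p), w1
7. ~(r & ~p), w1
8. p, w1
9. r & ~p, w2
10. r, w2
11. ~p, w2
12. ~(r & ~p), w2
13. p, w2
Accessibility: w0Rw0, w0Rw1, w0Rw2, w1Rw1, w1Rw2, w2Rw2
Branch closes: p and ~p both at w2.
Every branch closes (one shown): valid in S4, hence also in S5 (every theorem of S4 is a theorem of S5).
T-tableau for the negation ~([]~(r & ~p) -> [][]~(r & ~p)):
1. ~([]~(r & ~p) -> [][]~(r & ~p)), w0
2. []~(r & ~p), w0
3. ~[][]~(r & ~p), w0
4. ~(r & ~p), w0
5. p, w0
6. ~[]~(r & ~p), w1
7. ~(r & ~p), w1
8. p, w1
9. r & ~p, w2
10. r, w2
11. ~p, w2
Accessibility: w0Rw0, w0Rw1, w1Rw1, w1Rw2, w2Rw2
Complete open branch: countermodel on a T-frame, so not valid in T, nor in K (the same frame is also a K-frame).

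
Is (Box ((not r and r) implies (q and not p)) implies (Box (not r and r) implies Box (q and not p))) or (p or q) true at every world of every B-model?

Valid in B

Tableau for the negation not ((Box ((not r and r) implies (q and not p)) implies (Box (not r and r) implies Box (q and not p))) or (p or q)):
1. not ((Box ((not r and r) implies (q and not p)) implies (Box (not r and r) implies Box (q and not p))) or (p or q)), w0
2. not (Box ((not r and r) implies (q and not p)) implies (Box (not r and r) implies Box (q and not p))), w0
3. not (p or q), w0
4. Box ((not r and r) implies (q and not p)), w0
5. not (Box (not r and r) implies Box (q and not p)), w0
6. not p, w0
7. not q, w0
8. Box (not r and r), w0
9. not Box (q and not p), w0
10. (not r and r) implies (q and not p), w0
11. not r and r, w0
12. not r, w0
13. r, w0
Accessibility: w0Rw0
Branch closes: r and not r both at w0.
All branches of the negation close; one closing branch shown above.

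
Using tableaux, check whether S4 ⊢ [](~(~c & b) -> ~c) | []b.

Tableau for the negation ~([](~(~c & b) -> ~c) | []b):
1. ~([](~(~c & b) -> ~c) | []b), w0
2. ~[](~(~c & b) -> ~c), w0
3. ~[]b, w0
4. ~(~(~c & b) -> ~c), w1
5. ~(~c & b), w1
6. c, w1
7. ~b, w1
8. ~b, w2
Accessibility: w0Rw0, w0Rw1, w0Rw2, w1Rw1, w2Rw2
The negation has an open branch (countermodel exists).

Invalid (countermodel exists)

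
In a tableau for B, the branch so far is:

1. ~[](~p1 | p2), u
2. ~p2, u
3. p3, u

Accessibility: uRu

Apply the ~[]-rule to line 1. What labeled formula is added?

a fresh world v with uRv, and ~(~p1 | p2) at v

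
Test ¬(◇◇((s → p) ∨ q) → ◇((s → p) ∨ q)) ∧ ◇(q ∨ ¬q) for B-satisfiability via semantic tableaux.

1. ¬(◇◇((s → p) ∨ q) → ◇((s → p) ∨ q)) ∧ ◇(q ∨ ¬q), 0
2. ¬(◇◇((s → p) ∨ q) → ◇((s → p) ∨ q)), 0
3. ◇(q ∨ ¬q), 0
4. ◇◇((s → p) ∨ q), 0
5. ¬◇((s → p) ∨ q), 0
6. ¬((s → p) ∨ q), 0
7. ¬(s → p), 0
8. ¬q, 0
9. s, 0
10. ¬p, 0
11. q ∨ ¬q, 1
12. ¬((s → p) ∨ q), 1
13. ¬(s → p), 1
14. ¬q, 1
15. s, 1
16. ¬p, 1
17. ◇((s → p) ∨ q), 2
18. ¬((s → p) ∨ q), 2
19. ¬(s → p), 2
20. ¬q, 2
21. s, 2
22. ¬p, 2
23. (s → p) ∨ q, 3
24. q, 3
Accessibility: 0R0, 0R1, 0R2, 1R0, 1R1, 2R0, 2R2, 2R3, 3R2, 3R3

Satisfiable (open branch found)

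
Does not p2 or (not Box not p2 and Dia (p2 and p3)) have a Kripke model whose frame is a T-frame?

1. not p2 or (not Box not p2 and Dia (p2 and p3)), u
2. not Box not p2 and Dia (p2 and p3), u   [or-rule on 1 (branches; this branch)]
3. not Box not p2, u   [and-rule on 2]
4. Dia (p2 and p3), u   [and-rule on 2]
5. p2, v   [neg-Box-rule on 3: fresh world v, uRv]
6. p2 and p3, w   [Dia-rule on 4: fresh world w, uRw]
7. p2, w   [and-rule on 6]
8. p3, w   [and-rule on 6]
Accessibility: uRu, uRv, uRw, vRv, wRw

Satisfiable (open branch found)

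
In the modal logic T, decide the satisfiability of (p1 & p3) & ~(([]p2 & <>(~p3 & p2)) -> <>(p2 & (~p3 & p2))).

1. (p1 & p3) & ~(([]p2 & <>(~p3 & p2)) -> <>(p2 & (~p3 & p2))), 0
2. p1 & p3, 0
3. ~(([]p2 & <>(~p3 & p2)) -> <>(p2 & (~p3 & p2))), 0
4. p1, 0
5. p3, 0
6. []p2 & <>(~p3 & p2), 0
7. ~<>(p2 & (~p3 & p2)), 0
8. []p2, 0
9. <>(~p3 & p2), 0
10. ~(p2 & (~p3 & p2)), 0
11. p2, 0
12. ~(~p3 & p2), 0
13. ~p3 & p2, 1
14. ~p3, 1
15. p2, 1
16. ~(p2 & (~p3 & p2)), 1
17. ~(~p3 & p2), 1
18. ~p2, 1
Accessibility: 0R0, 0R1, 1R1
Branch closes: p2 and ~p2 both at 1.
Every branch closes; the branch above is one of them.

No, unsatisfiable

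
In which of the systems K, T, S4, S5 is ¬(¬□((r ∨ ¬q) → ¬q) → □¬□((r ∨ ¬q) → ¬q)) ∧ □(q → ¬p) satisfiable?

K, T, S4

S5-tableau for the formula:
1. ¬(¬□((r ∨ ¬q) → ¬q) → □¬□((r ∨ ¬q) → ¬q)) ∧ □(q → ¬p), u
2. ¬(¬□((r ∨ ¬q) → ¬q) → □¬□((r ∨ ¬q) → ¬q)), u
3. □(q → ¬p), u
4. ¬□((r ∨ ¬q) → ¬q), u
5. ¬□¬□((r ∨ ¬q) → ¬q), u
6. q → ¬p, u
7. ¬p, u
8. ¬((r ∨ ¬q) → ¬q), v
9. r ∨ ¬q, v
10. q, v
11. q → ¬p, v
12. r, v
13. ¬p, v
14. □((r ∨ ¬q) → ¬q), w
15. q → ¬p, w
16. (r ∨ ¬q) → ¬q, u
17. (r ∨ ¬q) → ¬q, v
18. (r ∨ ¬q) → ¬q, w
19. ¬p, w
20. ¬(r ∨ ¬q), u
21. ¬r, u
22. q, u
23. ¬(r ∨ ¬q), v
24. ¬r, v
Accessibility: uRu, uRv, uRw, vRu, vRv, vRw, wRu, wRv, wRw
Branch closes: r and ¬r both at v.
Every branch closes (one shown): unsatisfiable in S5.
S4-tableau for the formula:
1. ¬(¬□((r ∨ ¬q) → ¬q) → □¬□((r ∨ ¬q) → ¬q)) ∧ □(q → ¬p), u
2. ¬(¬□((r ∨ ¬q) → ¬q) → □¬□((r ∨ ¬q) → ¬q)), u
3. □(q → ¬p), u
4. ¬□((r ∨ ¬q) → ¬q), u
5. ¬□¬□((r ∨ ¬q) → ¬q), u
6. q → ¬p, u
7. ¬p, u
8. ¬((r ∨ ¬q) → ¬q), v
9. r ∨ ¬q, v
10. q, v
11. q → ¬p, v
12. r, v
13. ¬p, v
14. □((r ∨ ¬q) → ¬q), w
15. q → ¬p, w
16. (r ∨ ¬q) → ¬q, w
17. ¬p, w
18. ¬q, w
Accessibility: uRu, uRv, uRw, vRv, wRw
Complete open branch: satisfiable in S4, hence also in K, T (this S4-model is also a K-model and a T-model).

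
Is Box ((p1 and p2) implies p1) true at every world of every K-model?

Yes, valid

Tableau for the negation not Box ((p1 and p2) implies p1):
1. not Box ((p1 and p2) implies p1), u
2. not ((p1 and p2) implies p1), v
3. p1 and p2, v
4. not p1, v
5. p1, v
6. p2, v
Accessibility: uRv
Branch closes: p1 and not p1 both at v.
Every branch of the negation's tableau closes; the branch above is one of them.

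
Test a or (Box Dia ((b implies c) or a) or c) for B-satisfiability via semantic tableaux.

1. a or (Box Dia ((b implies c) or a) or c), w0
2. Box Dia ((b implies c) or a) or c, w0   [or-rule on 1 (branches; this branch)]
3. c, w0   [or-rule on 2 (branches; this branch)]
Accessibility: w0Rw0

Yes, satisfiable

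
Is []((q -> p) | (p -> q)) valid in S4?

Tableau for the negation ~[]((q -> p) | (p -> q)):
1. ~[]((q -> p) | (p -> q)), w0
2. ~((q -> p) | (p -> q)), w1
3. ~(q -> p), w1
4. ~(p -> q), w1
5. q, w1
6. ~p, w1
7. p, w1
8. ~q, w1
Accessibility: w0Rw0, w0Rw1, w1Rw1
Branch closes: p and ~p both at w1.
All branches of the negation close; one closing branch shown above.

Valid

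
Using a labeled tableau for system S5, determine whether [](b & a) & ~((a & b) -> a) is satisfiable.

1. [](b & a) & ~((a & b) -> a), 0
2. [](b & a), 0
3. ~((a & b) -> a), 0
4. a & b, 0
5. ~a, 0
6. a, 0
7. b, 0
Accessibility: 0R0
Branch closes: a and ~a both at 0.
Every branch closes; the branch above is one of them.

Unsatisfiable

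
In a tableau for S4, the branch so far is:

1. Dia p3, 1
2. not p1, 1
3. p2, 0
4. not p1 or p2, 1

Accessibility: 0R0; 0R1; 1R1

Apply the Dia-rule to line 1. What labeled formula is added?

a fresh world 2 with 1R2, and p3 at 2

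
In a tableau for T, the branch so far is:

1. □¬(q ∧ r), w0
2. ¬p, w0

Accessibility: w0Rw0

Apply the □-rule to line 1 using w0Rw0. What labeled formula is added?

¬(q ∧ r), w0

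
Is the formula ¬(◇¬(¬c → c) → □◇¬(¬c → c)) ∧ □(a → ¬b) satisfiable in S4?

Satisfiable

1. ¬(◇¬(¬c → c) → □◇¬(¬c → c)) ∧ □(a → ¬b), u
2. ¬(◇¬(¬c → c) → □◇¬(¬c → c)), u
3. □(a → ¬b), u
4. ◇¬(¬c → c), u
5. ¬□◇¬(¬c → c), u
6. a → ¬b, u
7. ¬b, u
8. ¬(¬c → c), v
9. ¬c, v
10. a → ¬b, v
11. ¬b, v
12. ¬◇¬(¬c → c), w
13. a → ¬b, w
14. ¬c → c, w
15. ¬b, w
16. c, w
Accessibility: uRu, uRv, uRw, vRv, wRw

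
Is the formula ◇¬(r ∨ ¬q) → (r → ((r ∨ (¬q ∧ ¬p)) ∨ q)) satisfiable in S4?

Yes, satisfiable

1. ◇¬(r ∨ ¬q) → (r → ((r ∨ (¬q ∧ ¬p)) ∨ q)), u
2. r → ((r ∨ (¬q ∧ ¬p)) ∨ q), u
3. (r ∨ (¬q ∧ ¬p)) ∨ q, u
4. q, u
Accessibility: uRu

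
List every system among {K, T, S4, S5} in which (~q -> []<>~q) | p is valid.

S5

S4-tableau for the negation ~((~q -> []<>~q) | p):
1. ~((~q -> []<>~q) | p), w0
2. ~(~q -> []<>~q), w0   [~|-rule on 1]
3. ~p, w0   [~|-rule on 1]
4. ~q, w0   [~->-rule on 2]
5. ~[]<>~q, w0   [~->-rule on 2]
6. ~<>~q, w1   [~[]-rule on 5: fresh world w1, w0Rw1]
7. q, w1   [~<>-rule on 6 via w1Rw1]
Accessibility: w0Rw0, w0Rw1, w1Rw1
Complete open branch: countermodel on an S4-frame, so not valid in S4, nor in K, T (the same frame is also a K-frame and a T-frame).
S5-tableau for the negation ~((~q -> []<>~q) | p):
1. ~((~q -> []<>~q) | p), w0
2. ~(~q -> []<>~q), w0   [~|-rule on 1]
3. ~p, w0   [~|-rule on 1]
4. ~q, w0   [~->-rule on 2]
5. ~[]<>~q, w0   [~->-rule on 2]
6. ~<>~q, w1   [~[]-rule on 5: fresh world w1, w0Rw1]
7. q, w0   [~<>-rule on 6 via w1Rw0]
Accessibility: w0Rw0, w0Rw1, w1Rw0, w1Rw1
Branch closes: q and ~q both at w0.
Every branch closes (one shown): valid in S5.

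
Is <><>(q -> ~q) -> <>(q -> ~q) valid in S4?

Tableau for the negation ~(<><>(q -> ~q) -> <>(q -> ~q)):
1. ~(<><>(q -> ~q) -> <>(q -> ~q)), 0
2. <><>(q -> ~q), 0
3. ~<>(q -> ~q), 0
4. ~(q -> ~q), 0
5. q, 0
6. <>(q -> ~q), 1
7. ~(q -> ~q), 1
8. q, 1
9. q -> ~q, 2
10. ~(q -> ~q), 2
11. q, 2
12. ~q, 2
Accessibility: 0R0, 0R1, 0R2, 1R1, 1R2, 2R2
Branch closes: q and ~q both at 2.
All branches of the negation close; one closing branch shown above.

Valid in S4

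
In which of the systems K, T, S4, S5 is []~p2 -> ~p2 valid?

T-tableau for the negation ~([]~p2 -> ~p2):
1. ~([]~p2 -> ~p2), u
2. []~p2, u
3. p2, u
4. ~p2, u
Accessibility: uRu
Branch closes: p2 and ~p2 both at u.
Every branch closes (one shown): valid in T, hence also in S4, S5 (every theorem of T is a theorem of S4 and S5).
K-tableau for the negation ~([]~p2 -> ~p2):
1. ~([]~p2 -> ~p2), u
2. []~p2, u
3. p2, u
Complete open branch: countermodel on a K-frame, so not valid in K.

T, S4, S5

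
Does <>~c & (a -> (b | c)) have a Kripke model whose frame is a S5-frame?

1. <>~c & (a -> (b | c)), w0
2. <>~c, w0   [&-rule on 1]
3. a -> (b | c), w0   [&-rule on 1]
4. b | c, w0   [->-rule on 3 (branches; this branch)]
5. c, w0   [|-rule on 4 (branches; this branch)]
6. ~c, w1   [<>-rule on 2: fresh world w1, w0Rw1]
Accessibility: w0Rw0, w0Rw1, w1Rw0, w1Rw1

Yes, satisfiable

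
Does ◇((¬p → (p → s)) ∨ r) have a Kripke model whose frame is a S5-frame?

1. ◇((¬p → (p → s)) ∨ r), u
2. (¬p → (p → s)) ∨ r, v
3. r, v
Accessibility: uRu, uRv, vRu, vRv

Yes, satisfiable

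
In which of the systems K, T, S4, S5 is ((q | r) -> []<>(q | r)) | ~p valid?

S5-tableau for the negation ~(((q | r) -> []<>(q | r)) | ~p):
1. ~(((q | r) -> []<>(q | r)) | ~p), w0
2. ~((q | r) -> []<>(q | r)), w0
3. p, w0
4. q | r, w0
5. ~[]<>(q | r), w0
6. r, w0
7. ~<>(q | r), w1
8. ~(q | r), w0
9. ~q, w0
10. ~r, w0
Accessibility: w0Rw0, w0Rw1, w1Rw0, w1Rw1
Branch closes: r and ~r both at w0.
Every branch closes (one shown): valid in S5.
S4-tableau for the negation ~(((q | r) -> []<>(q | r)) | ~p):
1. ~(((q | r) -> []<>(q | r)) | ~p), w0
2. ~((q | r) -> []<>(q | r)), w0
3. p, w0
4. q | r, w0
5. ~[]<>(q | r), w0
6. r, w0
7. ~<>(q | r), w1
8. ~(q | r), w1
9. ~q, w1
10. ~r, w1
Accessibility: w0Rw0, w0Rw1, w1Rw1
Complete open branch: countermodel on an S4-frame, so not valid in S4, nor in K, T (the same frame is also a K-frame and a T-frame).

S5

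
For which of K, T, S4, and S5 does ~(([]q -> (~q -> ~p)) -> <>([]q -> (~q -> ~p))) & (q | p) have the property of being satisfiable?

K

T-tableau for the formula:
1. ~(([]q -> (~q -> ~p)) -> <>([]q -> (~q -> ~p))) & (q | p), u
2. ~(([]q -> (~q -> ~p)) -> <>([]q -> (~q -> ~p))), u
3. q | p, u
4. []q -> (~q -> ~p), u
5. ~<>([]q -> (~q -> ~p)), u
6. ~([]q -> (~q -> ~p)), u
7. []q, u
8. ~(~q -> ~p), u
9. ~q, u
10. p, u
11. q, u
Accessibility: uRu
Branch closes: q and ~q both at u.
Every branch closes (one shown): unsatisfiable in T, hence also in S4, S5 (every S4/S5-frame is a T-frame).
K-tableau for the formula:
1. ~(([]q -> (~q -> ~p)) -> <>([]q -> (~q -> ~p))) & (q | p), u
2. ~(([]q -> (~q -> ~p)) -> <>([]q -> (~q -> ~p))), u
3. q | p, u
4. []q -> (~q -> ~p), u
5. ~<>([]q -> (~q -> ~p)), u
6. p, u
7. ~q -> ~p, u
8. q, u
Complete open branch: satisfiable in K.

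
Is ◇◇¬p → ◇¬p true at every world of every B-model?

No, not valid

Tableau for the negation ¬(◇◇¬p → ◇¬p):
1. ¬(◇◇¬p → ◇¬p), w0
2. ◇◇¬p, w0
3. ¬◇¬p, w0
4. p, w0
5. ◇¬p, w1
6. p, w1
7. ¬p, w2
Accessibility: w0Rw0, w0Rw1, w1Rw0, w1Rw1, w1Rw2, w2Rw1, w2Rw2
The negation has an open branch (countermodel exists).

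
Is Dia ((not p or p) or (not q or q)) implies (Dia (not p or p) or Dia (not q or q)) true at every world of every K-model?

Valid in K

Tableau for the negation not (Dia ((not p or p) or (not q or q)) implies (Dia (not p or p) or Dia (not q or q))):
1. not (Dia ((not p or p) or (not q or q)) implies (Dia (not p or p) or Dia (not q or q))), u
2. Dia ((not p or p) or (not q or q)), u
3. not (Dia (not p or p) or Dia (not q or q)), u
4. not Dia (not p or p), u
5. not Dia (not q or q), u
6. (not p or p) or (not q or q), v
7. not (not p or p), v
8. p, v
9. not p, v
Accessibility: uRv
Branch closes: p and not p both at v.
All branches of the negation close; one closing branch shown above.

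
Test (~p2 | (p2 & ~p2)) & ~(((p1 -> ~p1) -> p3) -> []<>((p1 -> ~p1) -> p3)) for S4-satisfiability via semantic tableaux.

1. (~p2 | (p2 & ~p2)) & ~(((p1 -> ~p1) -> p3) -> []<>((p1 -> ~p1) -> p3)), u
2. ~p2 | (p2 & ~p2), u
3. ~(((p1 -> ~p1) -> p3) -> []<>((p1 -> ~p1) -> p3)), u
4. (p1 -> ~p1) -> p3, u
5. ~[]<>((p1 -> ~p1) -> p3), u
6. ~p2, u
7. p3, u
8. ~<>((p1 -> ~p1) -> p3), v
9. ~((p1 -> ~p1) -> p3), v
10. p1 -> ~p1, v
11. ~p3, v
12. ~p1, v
Accessibility: uRu, uRv, vRv

Satisfiable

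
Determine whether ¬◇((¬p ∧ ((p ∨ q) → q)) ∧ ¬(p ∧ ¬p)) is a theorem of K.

Tableau for the negation ◇((¬p ∧ ((p ∨ q) → q)) ∧ ¬(p ∧ ¬p)):
1. ◇((¬p ∧ ((p ∨ q) → q)) ∧ ¬(p ∧ ¬p)), 0
2. (¬p ∧ ((p ∨ q) → q)) ∧ ¬(p ∧ ¬p), 1
3. ¬p ∧ ((p ∨ q) → q), 1
4. ¬(p ∧ ¬p), 1
5. ¬p, 1
6. (p ∨ q) → q, 1
7. q, 1
Accessibility: 0R1
The negation has an open branch (countermodel exists).

Not valid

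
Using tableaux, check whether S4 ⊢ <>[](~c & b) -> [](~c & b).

No, not valid

Tableau for the negation ~(<>[](~c & b) -> [](~c & b)):
1. ~(<>[](~c & b) -> [](~c & b)), 0
2. <>[](~c & b), 0   [~->-rule on 1]
3. ~[](~c & b), 0   [~->-rule on 1]
4. [](~c & b), 1   [<>-rule on 2: fresh world 1, 0R1]
5. ~c & b, 1   [[]-rule on 4 via 1R1]
6. ~c, 1   [&-rule on 5]
7. b, 1   [&-rule on 5]
8. ~(~c & b), 2   [~[]-rule on 3: fresh world 2, 0R2]
9. ~b, 2   [~&-rule on 8 (branches; this branch)]
Accessibility: 0R0, 0R1, 0R2, 1R1, 2R2
The negation has an open branch (countermodel exists).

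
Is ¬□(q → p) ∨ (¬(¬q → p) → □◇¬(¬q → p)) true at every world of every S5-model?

Valid in S5

Tableau for the negation ¬(¬□(q → p) ∨ (¬(¬q → p) → □◇¬(¬q → p))):
1. ¬(¬□(q → p) ∨ (¬(¬q → p) → □◇¬(¬q → p))), w0
2. □(q → p), w0   [¬∨-rule on 1]
3. ¬(¬(¬q → p) → □◇¬(¬q → p)), w0   [¬∨-rule on 1]
4. ¬(¬q → p), w0   [¬→-rule on 3]
5. ¬□◇¬(¬q → p), w0   [¬→-rule on 3]
6. ¬q, w0   [¬→-rule on 4]
7. ¬p, w0   [¬→-rule on 4]
8. q → p, w0   [□-rule on 2 via w0Rw0]
9. ¬◇¬(¬q → p), w1   [¬□-rule on 5: fresh world w1, w0Rw1]
10. q → p, w1   [□-rule on 2 via w0Rw1]
11. ¬q → p, w0   [¬◇-rule on 9 via w1Rw0]
12. ¬q → p, w1   [¬◇-rule on 9 via w1Rw1]
13. p, w1   [→-rule on 10 (branches; this branch)]
14. p, w0   [→-rule on 11 (branches; this branch)]
Accessibility: w0Rw0, w0Rw1, w1Rw0, w1Rw1
Branch closes: p and ¬p both at w0.
Every branch of the negation's tableau closes; the branch above is one of them.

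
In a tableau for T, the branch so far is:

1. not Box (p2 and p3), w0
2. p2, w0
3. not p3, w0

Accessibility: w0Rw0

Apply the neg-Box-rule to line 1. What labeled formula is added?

a fresh world w1 with w0Rw1, and not (p2 and p3) at w1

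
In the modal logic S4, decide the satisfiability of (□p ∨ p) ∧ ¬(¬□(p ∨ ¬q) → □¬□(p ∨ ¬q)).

1. (□p ∨ p) ∧ ¬(¬□(p ∨ ¬q) → □¬□(p ∨ ¬q)), u
2. □p ∨ p, u
3. ¬(¬□(p ∨ ¬q) → □¬□(p ∨ ¬q)), u
4. ¬□(p ∨ ¬q), u
5. ¬□¬□(p ∨ ¬q), u
6. p, u
7. ¬(p ∨ ¬q), v
8. ¬p, v
9. q, v
10. □(p ∨ ¬q), w
11. p ∨ ¬q, w
12. ¬q, w
Accessibility: uRu, uRv, uRw, vRv, wRw

Yes, satisfiable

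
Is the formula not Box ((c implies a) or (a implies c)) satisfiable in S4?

Unsatisfiable (every branch closes)

1. not Box ((c implies a) or (a implies c)), 0
2. not ((c implies a) or (a implies c)), 1
3. not (c implies a), 1
4. not (a implies c), 1
5. c, 1
6. not a, 1
7. a, 1
8. not c, 1
Accessibility: 0R0, 0R1, 1R1
Branch closes: a and not a both at 1.
Every branch closes; the branch above is one of them.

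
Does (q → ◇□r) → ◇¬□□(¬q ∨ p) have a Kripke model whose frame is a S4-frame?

1. (q → ◇□r) → ◇¬□□(¬q ∨ p), u
2. ◇¬□□(¬q ∨ p), u
3. ¬□□(¬q ∨ p), v
4. ¬□(¬q ∨ p), w
5. ¬(¬q ∨ p), x
6. q, x
7. ¬p, x
Accessibility: uRu, uRv, uRw, uRx, vRv, vRw, vRx, wRw, wRx, xRx

Satisfiable (open branch found)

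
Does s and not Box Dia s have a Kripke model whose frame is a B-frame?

Unsatisfiable (every branch closes)

1. s and not Box Dia s, u
2. s, u
3. not Box Dia s, u
4. not Dia s, v
5. not s, u
Accessibility: uRu, uRv, vRu, vRv
Branch closes: s and not s both at u.
All branches of the tableau close; one closing branch shown above.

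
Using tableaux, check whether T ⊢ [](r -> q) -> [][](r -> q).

Tableau for the negation ~([](r -> q) -> [][](r -> q)):
1. ~([](r -> q) -> [][](r -> q)), w0
2. [](r -> q), w0
3. ~[][](r -> q), w0
4. r -> q, w0
5. q, w0
6. ~[](r -> q), w1
7. r -> q, w1
8. q, w1
9. ~(r -> q), w2
10. r, w2
11. ~q, w2
Accessibility: w0Rw0, w0Rw1, w1Rw1, w1Rw2, w2Rw2
The negation has an open branch (countermodel exists).

Invalid (countermodel exists)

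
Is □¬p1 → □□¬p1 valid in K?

Tableau for the negation ¬(□¬p1 → □□¬p1):
1. ¬(□¬p1 → □□¬p1), 0
2. □¬p1, 0
3. ¬□□¬p1, 0
4. ¬□¬p1, 1
5. ¬p1, 1
6. p1, 2
Accessibility: 0R1, 1R2
The negation has an open branch (countermodel exists).

No, not valid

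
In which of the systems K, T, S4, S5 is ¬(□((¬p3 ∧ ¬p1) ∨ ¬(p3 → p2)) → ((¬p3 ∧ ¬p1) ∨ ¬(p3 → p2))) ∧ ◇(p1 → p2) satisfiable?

K

K-tableau for the formula:
1. ¬(□((¬p3 ∧ ¬p1) ∨ ¬(p3 → p2)) → ((¬p3 ∧ ¬p1) ∨ ¬(p3 → p2))) ∧ ◇(p1 → p2), u
2. ¬(□((¬p3 ∧ ¬p1) ∨ ¬(p3 → p2)) → ((¬p3 ∧ ¬p1) ∨ ¬(p3 → p2))), u
3. ◇(p1 → p2), u
4. □((¬p3 ∧ ¬p1) ∨ ¬(p3 → p2)), u
5. ¬((¬p3 ∧ ¬p1) ∨ ¬(p3 → p2)), u
6. ¬(¬p3 ∧ ¬p1), u
7. p3 → p2, u
8. p1, u
9. p2, u
10. p1 → p2, v
11. (¬p3 ∧ ¬p1) ∨ ¬(p3 → p2), v
12. p2, v
13. ¬p3 ∧ ¬p1, v
14. ¬p3, v
15. ¬p1, v
Accessibility: uRv
Complete open branch: satisfiable in K.
T-tableau for the formula:
1. ¬(□((¬p3 ∧ ¬p1) ∨ ¬(p3 → p2)) → ((¬p3 ∧ ¬p1) ∨ ¬(p3 → p2))) ∧ ◇(p1 → p2), u
2. ¬(□((¬p3 ∧ ¬p1) ∨ ¬(p3 → p2)) → ((¬p3 ∧ ¬p1) ∨ ¬(p3 → p2))), u
3. ◇(p1 → p2), u
4. □((¬p3 ∧ ¬p1) ∨ ¬(p3 → p2)), u
5. ¬((¬p3 ∧ ¬p1) ∨ ¬(p3 → p2)), u
6. ¬(¬p3 ∧ ¬p1), u
7. p3 → p2, u
8. (¬p3 ∧ ¬p1) ∨ ¬(p3 → p2), u
9. p1, u
10. p2, u
11. ¬(p3 → p2), u
12. p3, u
13. ¬p2, u
Accessibility: uRu
Branch closes: p2 and ¬p2 both at u.
Every branch closes (one shown): unsatisfiable in T, hence also in S4, S5 (every S4/S5-frame is a T-frame).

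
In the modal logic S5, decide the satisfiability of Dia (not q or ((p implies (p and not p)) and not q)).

Yes, satisfiable

1. Dia (not q or ((p implies (p and not p)) and not q)), u
2. not q or ((p implies (p and not p)) and not q), v
3. (p implies (p and not p)) and not q, v
4. p implies (p and not p), v
5. not q, v
6. not p, v
Accessibility: uRu, uRv, vRu, vRv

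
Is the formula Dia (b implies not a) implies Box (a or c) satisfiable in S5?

1. Dia (b implies not a) implies Box (a or c), 0
2. Box (a or c), 0   [implies-rule on 1 (branches; this branch)]
3. a or c, 0   [Box-rule on 2 via 0R0]
4. c, 0   [or-rule on 3 (branches; this branch)]
Accessibility: 0R0

Satisfiable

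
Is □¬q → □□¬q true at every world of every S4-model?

Tableau for the negation ¬(□¬q → □□¬q):
1. ¬(□¬q → □□¬q), u
2. □¬q, u
3. ¬□□¬q, u
4. ¬q, u
5. ¬□¬q, v
6. ¬q, v
7. q, w
8. ¬q, w
Accessibility: uRu, uRv, uRw, vRv, vRw, wRw
Branch closes: q and ¬q both at w.
Every branch of the negation's tableau closes; the branch above is one of them.

Yes, valid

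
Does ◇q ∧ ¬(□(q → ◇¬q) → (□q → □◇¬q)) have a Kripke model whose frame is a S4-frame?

1. ◇q ∧ ¬(□(q → ◇¬q) → (□q → □◇¬q)), 0
2. ◇q, 0   [∧-rule on 1]
3. ¬(□(q → ◇¬q) → (□q → □◇¬q)), 0   [∧-rule on 1]
4. □(q → ◇¬q), 0   [¬→-rule on 3]
5. ¬(□q → □◇¬q), 0   [¬→-rule on 3]
6. □q, 0   [¬→-rule on 5]
7. ¬□◇¬q, 0   [¬→-rule on 5]
8. q → ◇¬q, 0   [□-rule on 4 via 0R0]
9. q, 0   [□-rule on 6 via 0R0]
10. ◇¬q, 0   [→-rule on 8 (branches; this branch)]
11. q, 1   [◇-rule on 2: fresh world 1, 0R1]
12. q → ◇¬q, 1   [□-rule on 4 via 0R1]
13. ◇¬q, 1   [→-rule on 12 (branches; this branch)]
14. ¬◇¬q, 2   [¬□-rule on 7: fresh world 2, 0R2]
15. q → ◇¬q, 2   [□-rule on 4 via 0R2]
16. q, 2   [□-rule on 6 via 0R2]
17. ◇¬q, 2   [→-rule on 15 (branches; this branch)]
18. ¬q, 3   [◇-rule on 10: fresh world 3, 0R3]
19. q → ◇¬q, 3   [□-rule on 4 via 0R3]
20. q, 3   [□-rule on 6 via 0R3]
Accessibility: 0R0, 0R1, 0R2, 0R3, 1R1, 2R2, 3R3
Branch closes: q and ¬q both at 3.
(One branch shown.) All branches close.

No, unsatisfiable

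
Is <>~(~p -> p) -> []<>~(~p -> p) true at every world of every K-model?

Tableau for the negation ~(<>~(~p -> p) -> []<>~(~p -> p)):
1. ~(<>~(~p -> p) -> []<>~(~p -> p)), 0
2. <>~(~p -> p), 0   [~->-rule on 1]
3. ~[]<>~(~p -> p), 0   [~->-rule on 1]
4. ~(~p -> p), 1   [<>-rule on 2: fresh world 1, 0R1]
5. ~p, 1   [~->-rule on 4]
6. ~<>~(~p -> p), 2   [~[]-rule on 3: fresh world 2, 0R2]
Accessibility: 0R1, 0R2
The negation has an open branch (countermodel exists).

No, not valid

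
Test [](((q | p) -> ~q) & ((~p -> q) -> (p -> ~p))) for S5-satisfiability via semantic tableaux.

Satisfiable (open branch found)

1. [](((q | p) -> ~q) & ((~p -> q) -> (p -> ~p))), w0
2. ((q | p) -> ~q) & ((~p -> q) -> (p -> ~p)), w0
3. (q | p) -> ~q, w0
4. (~p -> q) -> (p -> ~p), w0
5. ~q, w0
6. p -> ~p, w0
7. ~p, w0
Accessibility: w0Rw0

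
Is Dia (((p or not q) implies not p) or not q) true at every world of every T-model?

Not valid

Tableau for the negation not Dia (((p or not q) implies not p) or not q):
1. not Dia (((p or not q) implies not p) or not q), w0
2. not (((p or not q) implies not p) or not q), w0
3. not ((p or not q) implies not p), w0
4. q, w0
5. p or not q, w0
6. p, w0
Accessibility: w0Rw0
The negation has an open branch (countermodel exists).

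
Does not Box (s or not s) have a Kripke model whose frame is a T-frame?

1. not Box (s or not s), w0
2. not (s or not s), w1
3. not s, w1
4. s, w1
Accessibility: w0Rw0, w0Rw1, w1Rw1
Branch closes: s and not s both at w1.
All branches of the tableau close; one closing branch shown above.

Unsatisfiable (every branch closes)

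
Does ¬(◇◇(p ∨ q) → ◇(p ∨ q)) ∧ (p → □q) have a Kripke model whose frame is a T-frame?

Yes, satisfiable

1. ¬(◇◇(p ∨ q) → ◇(p ∨ q)) ∧ (p → □q), u
2. ¬(◇◇(p ∨ q) → ◇(p ∨ q)), u
3. p → □q, u
4. ◇◇(p ∨ q), u
5. ¬◇(p ∨ q), u
6. ¬(p ∨ q), u
7. ¬p, u
8. ¬q, u
9. ◇(p ∨ q), v
10. ¬(p ∨ q), v
11. ¬p, v
12. ¬q, v
13. p ∨ q, w
14. q, w
Accessibility: uRu, uRv, vRv, vRw, wRw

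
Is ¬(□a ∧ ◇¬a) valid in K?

Valid in K

Tableau for the negation □a ∧ ◇¬a:
1. □a ∧ ◇¬a, 0
2. □a, 0   [∧-rule on 1]
3. ◇¬a, 0   [∧-rule on 1]
4. ¬a, 1   [◇-rule on 3: fresh world 1, 0R1]
5. a, 1   [□-rule on 2 via 0R1]
Accessibility: 0R1
Branch closes: a and ¬a both at 1.
Every branch of the negation's tableau closes; the branch above is one of them.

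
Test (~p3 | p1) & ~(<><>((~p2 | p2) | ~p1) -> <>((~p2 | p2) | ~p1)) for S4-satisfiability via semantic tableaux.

1. (~p3 | p1) & ~(<><>((~p2 | p2) | ~p1) -> <>((~p2 | p2) | ~p1)), 0
2. ~p3 | p1, 0   [&-rule on 1]
3. ~(<><>((~p2 | p2) | ~p1) -> <>((~p2 | p2) | ~p1)), 0   [&-rule on 1]
4. <><>((~p2 | p2) | ~p1), 0   [~->-rule on 3]
5. ~<>((~p2 | p2) | ~p1), 0   [~->-rule on 3]
6. ~((~p2 | p2) | ~p1), 0   [~<>-rule on 5 via 0R0]
7. ~(~p2 | p2), 0   [~|-rule on 6]
8. p1, 0   [~|-rule on 6]
9. p2, 0   [~|-rule on 7]
10. ~p2, 0   [~|-rule on 7]
Accessibility: 0R0
Branch closes: p2 and ~p2 both at 0.
Every branch closes; the branch above is one of them.

Unsatisfiable (every branch closes)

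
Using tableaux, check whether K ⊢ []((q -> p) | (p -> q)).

Tableau for the negation ~[]((q -> p) | (p -> q)):
1. ~[]((q -> p) | (p -> q)), w0
2. ~((q -> p) | (p -> q)), w1
3. ~(q -> p), w1
4. ~(p -> q), w1
5. q, w1
6. ~p, w1
7. p, w1
8. ~q, w1
Accessibility: w0Rw1
Branch closes: p and ~p both at w1.
Every branch of the negation's tableau closes; the branch above is one of them.

Valid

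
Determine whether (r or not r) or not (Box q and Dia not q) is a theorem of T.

Valid in T

Tableau for the negation not ((r or not r) or not (Box q and Dia not q)):
1. not ((r or not r) or not (Box q and Dia not q)), u
2. not (r or not r), u
3. Box q and Dia not q, u
4. not r, u
5. r, u
Accessibility: uRu
Branch closes: r and not r both at u.
All branches of the negation close; one closing branch shown above.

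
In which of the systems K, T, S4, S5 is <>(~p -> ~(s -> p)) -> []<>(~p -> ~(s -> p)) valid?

S5-tableau for the negation ~(<>(~p -> ~(s -> p)) -> []<>(~p -> ~(s -> p))):
1. ~(<>(~p -> ~(s -> p)) -> []<>(~p -> ~(s -> p))), u
2. <>(~p -> ~(s -> p)), u
3. ~[]<>(~p -> ~(s -> p)), u
4. ~p -> ~(s -> p), v
5. ~(s -> p), v
6. s, v
7. ~p, v
8. ~<>(~p -> ~(s -> p)), w
9. ~(~p -> ~(s -> p)), u
10. ~p, u
11. s -> p, u
12. ~(~p -> ~(s -> p)), v
13. s -> p, v
14. ~(~p -> ~(s -> p)), w
15. ~p, w
16. s -> p, w
17. ~s, u
18. p, v
Accessibility: uRu, uRv, uRw, vRu, vRv, vRw, wRu, wRv, wRw
Branch closes: p and ~p both at v.
Every branch closes (one shown): valid in S5.
S4-tableau for the negation ~(<>(~p -> ~(s -> p)) -> []<>(~p -> ~(s -> p))):
1. ~(<>(~p -> ~(s -> p)) -> []<>(~p -> ~(s -> p))), u
2. <>(~p -> ~(s -> p)), u
3. ~[]<>(~p -> ~(s -> p)), u
4. ~p -> ~(s -> p), v
5. ~(s -> p), v
6. s, v
7. ~p, v
8. ~<>(~p -> ~(s -> p)), w
9. ~(~p -> ~(s -> p)), w
10. ~p, w
11. s -> p, w
12. ~s, w
Accessibility: uRu, uRv, uRw, vRv, wRw
Complete open branch: countermodel on an S4-frame, so not valid in S4, nor in K, T (the same frame is also a K-frame and a T-frame).

S5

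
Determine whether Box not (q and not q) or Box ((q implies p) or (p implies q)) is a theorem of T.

Tableau for the negation not (Box not (q and not q) or Box ((q implies p) or (p implies q))):
1. not (Box not (q and not q) or Box ((q implies p) or (p implies q))), u
2. not Box not (q and not q), u
3. not Box ((q implies p) or (p implies q)), u
4. q and not q, v
5. q, v
6. not q, v
Accessibility: uRu, uRv, vRv
Branch closes: q and not q both at v.
Every branch of the negation's tableau closes; the branch above is one of them.

Valid in T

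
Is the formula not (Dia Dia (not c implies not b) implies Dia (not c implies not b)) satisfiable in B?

Yes, satisfiable

1. not (Dia Dia (not c implies not b) implies Dia (not c implies not b)), w0
2. Dia Dia (not c implies not b), w0
3. not Dia (not c implies not b), w0
4. not (not c implies not b), w0
5. not c, w0
6. b, w0
7. Dia (not c implies not b), w1
8. not (not c implies not b), w1
9. not c, w1
10. b, w1
11. not c implies not b, w2
12. not b, w2
Accessibility: w0Rw0, w0Rw1, w1Rw0, w1Rw1, w1Rw2, w2Rw1, w2Rw2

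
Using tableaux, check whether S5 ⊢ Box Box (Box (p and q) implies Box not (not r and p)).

Tableau for the negation not Box Box (Box (p and q) implies Box not (not r and p)):
1. not Box Box (Box (p and q) implies Box not (not r and p)), 0
2. not Box (Box (p and q) implies Box not (not r and p)), 1   [neg-Box-rule on 1: fresh world 1, 0R1]
3. not (Box (p and q) implies Box not (not r and p)), 2   [neg-Box-rule on 2: fresh world 2, 1R2]
4. Box (p and q), 2   [neg-implies-rule on 3]
5. not Box not (not r and p), 2   [neg-implies-rule on 3]
6. p and q, 0   [Box-rule on 4 via 2R0]
7. p, 0   [and-rule on 6]
8. q, 0   [and-rule on 6]
9. p and q, 1   [Box-rule on 4 via 2R1]
10. p, 1   [and-rule on 9]
11. q, 1   [and-rule on 9]
12. p and q, 2   [Box-rule on 4 via 2R2]
13. p, 2   [and-rule on 12]
14. q, 2   [and-rule on 12]
15. not r and p, 3   [neg-Box-rule on 5: fresh world 3, 2R3]
16. not r, 3   [and-rule on 15]
17. p, 3   [and-rule on 15]
18. p and q, 3   [Box-rule on 4 via 2R3]
19. q, 3   [and-rule on 18]
Accessibility: 0R0, 0R1, 0R2, 0R3, 1R0, 1R1, 1R2, 1R3, 2R0, 2R1, 2R2, 2R3, 3R0, 3R1, 3R2, 3R3
The negation has an open branch (countermodel exists).

No, not valid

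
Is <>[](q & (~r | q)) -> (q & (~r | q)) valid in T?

Invalid (countermodel exists)

Tableau for the negation ~(<>[](q & (~r | q)) -> (q & (~r | q))):
1. ~(<>[](q & (~r | q)) -> (q & (~r | q))), 0
2. <>[](q & (~r | q)), 0
3. ~(q & (~r | q)), 0
4. ~(~r | q), 0
5. r, 0
6. ~q, 0
7. [](q & (~r | q)), 1
8. q & (~r | q), 1
9. q, 1
10. ~r | q, 1
Accessibility: 0R0, 0R1, 1R1
The negation has an open branch (countermodel exists).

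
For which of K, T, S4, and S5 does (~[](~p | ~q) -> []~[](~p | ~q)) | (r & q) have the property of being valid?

S4-tableau for the negation ~((~[](~p | ~q) -> []~[](~p | ~q)) | (r & q)):
1. ~((~[](~p | ~q) -> []~[](~p | ~q)) | (r & q)), 0
2. ~(~[](~p | ~q) -> []~[](~p | ~q)), 0
3. ~(r & q), 0
4. ~[](~p | ~q), 0
5. ~[]~[](~p | ~q), 0
6. ~q, 0
7. ~(~p | ~q), 1
8. p, 1
9. q, 1
10. [](~p | ~q), 2
11. ~p | ~q, 2
12. ~q, 2
Accessibility: 0R0, 0R1, 0R2, 1R1, 2R2
Complete open branch: countermodel on an S4-frame, so not valid in S4, nor in K, T (the same frame is also a K-frame and a T-frame).
S5-tableau for the negation ~((~[](~p | ~q) -> []~[](~p | ~q)) | (r & q)):
1. ~((~[](~p | ~q) -> []~[](~p | ~q)) | (r & q)), 0
2. ~(~[](~p | ~q) -> []~[](~p | ~q)), 0
3. ~(r & q), 0
4. ~[](~p | ~q), 0
5. ~[]~[](~p | ~q), 0
6. ~q, 0
7. ~(~p | ~q), 1
8. p, 1
9. q, 1
10. [](~p | ~q), 2
11. ~p | ~q, 0
12. ~p | ~q, 1
13. ~p | ~q, 2
14. ~q, 1
Accessibility: 0R0, 0R1, 0R2, 1R0, 1R1, 1R2, 2R0, 2R1, 2R2
Branch closes: q and ~q both at 1.
Every branch closes (one shown): valid in S5.

S5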